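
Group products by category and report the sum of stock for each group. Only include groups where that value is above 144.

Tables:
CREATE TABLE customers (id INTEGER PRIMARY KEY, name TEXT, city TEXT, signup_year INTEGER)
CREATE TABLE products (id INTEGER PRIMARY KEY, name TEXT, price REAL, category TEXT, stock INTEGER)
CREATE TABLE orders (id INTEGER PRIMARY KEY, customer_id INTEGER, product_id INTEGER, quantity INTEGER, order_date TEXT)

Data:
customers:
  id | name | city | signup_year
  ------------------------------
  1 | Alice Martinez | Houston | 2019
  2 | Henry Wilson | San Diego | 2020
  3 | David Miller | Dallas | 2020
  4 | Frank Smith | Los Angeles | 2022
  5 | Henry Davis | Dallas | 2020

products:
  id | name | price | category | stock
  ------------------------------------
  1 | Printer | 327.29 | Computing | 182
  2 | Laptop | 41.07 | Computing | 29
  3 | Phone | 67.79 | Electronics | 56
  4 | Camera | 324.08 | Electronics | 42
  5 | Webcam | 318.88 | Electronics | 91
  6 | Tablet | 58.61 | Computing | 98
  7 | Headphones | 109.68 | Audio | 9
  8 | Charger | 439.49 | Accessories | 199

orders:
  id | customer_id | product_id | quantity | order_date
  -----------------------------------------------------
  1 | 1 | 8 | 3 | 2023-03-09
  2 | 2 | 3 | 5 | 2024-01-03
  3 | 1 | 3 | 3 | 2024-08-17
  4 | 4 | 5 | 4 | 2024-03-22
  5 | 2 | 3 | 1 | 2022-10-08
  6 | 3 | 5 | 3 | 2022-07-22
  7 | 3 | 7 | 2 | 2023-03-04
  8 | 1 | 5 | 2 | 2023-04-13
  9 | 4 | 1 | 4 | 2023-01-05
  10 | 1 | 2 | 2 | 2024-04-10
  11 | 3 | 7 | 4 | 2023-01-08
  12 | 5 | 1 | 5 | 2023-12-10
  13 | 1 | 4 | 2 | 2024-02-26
SELECT category, SUM(stock) AS sum_stock FROM products GROUP BY category HAVING SUM(stock) > 144

Execution result:
category | sum_stock
Accessories | 199
Computing | 309
Electronics | 189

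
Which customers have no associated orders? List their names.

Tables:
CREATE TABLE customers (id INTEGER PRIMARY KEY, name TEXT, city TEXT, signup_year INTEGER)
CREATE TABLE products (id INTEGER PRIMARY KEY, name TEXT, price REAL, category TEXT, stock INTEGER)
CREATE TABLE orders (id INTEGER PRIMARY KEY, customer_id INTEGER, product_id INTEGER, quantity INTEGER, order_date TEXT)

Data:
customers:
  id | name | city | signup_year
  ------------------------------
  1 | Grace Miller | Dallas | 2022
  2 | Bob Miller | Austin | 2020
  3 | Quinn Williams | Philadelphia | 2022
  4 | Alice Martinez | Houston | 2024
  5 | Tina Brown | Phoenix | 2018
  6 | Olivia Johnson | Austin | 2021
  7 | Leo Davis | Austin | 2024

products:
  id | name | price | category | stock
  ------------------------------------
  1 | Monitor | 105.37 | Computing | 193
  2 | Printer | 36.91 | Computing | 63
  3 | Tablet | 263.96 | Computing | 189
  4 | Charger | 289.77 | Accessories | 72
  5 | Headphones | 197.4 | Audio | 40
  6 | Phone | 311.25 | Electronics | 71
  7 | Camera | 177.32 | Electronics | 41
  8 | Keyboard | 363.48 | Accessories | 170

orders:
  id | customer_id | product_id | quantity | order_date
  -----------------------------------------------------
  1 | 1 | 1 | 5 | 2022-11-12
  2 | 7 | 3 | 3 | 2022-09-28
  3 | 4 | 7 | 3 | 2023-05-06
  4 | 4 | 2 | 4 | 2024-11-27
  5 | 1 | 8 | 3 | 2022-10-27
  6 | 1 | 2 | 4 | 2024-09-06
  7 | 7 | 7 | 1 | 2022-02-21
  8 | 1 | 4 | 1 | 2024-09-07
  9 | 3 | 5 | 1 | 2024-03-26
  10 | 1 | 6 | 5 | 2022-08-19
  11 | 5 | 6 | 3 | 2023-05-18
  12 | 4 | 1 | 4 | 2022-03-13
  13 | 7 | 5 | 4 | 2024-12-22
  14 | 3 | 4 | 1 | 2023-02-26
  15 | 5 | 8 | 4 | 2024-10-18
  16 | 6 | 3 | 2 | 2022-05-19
SELECT p.name FROM customers p LEFT JOIN orders c ON c.customer_id = p.id WHERE c.id IS NULL

Execution result:
Bob Miller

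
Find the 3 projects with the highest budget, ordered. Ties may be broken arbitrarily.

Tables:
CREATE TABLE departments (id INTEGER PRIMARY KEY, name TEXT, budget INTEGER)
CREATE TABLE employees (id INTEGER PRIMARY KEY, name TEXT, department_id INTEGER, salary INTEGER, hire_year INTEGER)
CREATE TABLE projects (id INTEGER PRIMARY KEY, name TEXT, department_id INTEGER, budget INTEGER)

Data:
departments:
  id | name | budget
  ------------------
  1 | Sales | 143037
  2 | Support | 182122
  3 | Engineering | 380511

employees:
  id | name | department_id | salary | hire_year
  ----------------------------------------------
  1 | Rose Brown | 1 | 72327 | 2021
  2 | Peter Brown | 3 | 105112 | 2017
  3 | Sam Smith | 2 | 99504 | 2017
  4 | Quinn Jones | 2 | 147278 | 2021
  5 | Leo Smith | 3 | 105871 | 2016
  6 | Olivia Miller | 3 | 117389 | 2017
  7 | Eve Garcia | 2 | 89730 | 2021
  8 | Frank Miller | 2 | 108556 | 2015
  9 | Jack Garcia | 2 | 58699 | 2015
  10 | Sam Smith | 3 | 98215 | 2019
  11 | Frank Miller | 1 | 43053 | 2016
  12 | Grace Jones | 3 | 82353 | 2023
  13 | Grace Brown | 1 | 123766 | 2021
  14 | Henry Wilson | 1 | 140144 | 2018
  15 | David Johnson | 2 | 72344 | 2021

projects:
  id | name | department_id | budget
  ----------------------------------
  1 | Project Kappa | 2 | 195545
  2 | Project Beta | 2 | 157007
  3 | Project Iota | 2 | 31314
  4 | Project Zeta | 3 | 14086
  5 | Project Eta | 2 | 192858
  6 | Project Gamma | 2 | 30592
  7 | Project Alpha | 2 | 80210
SELECT name, budget FROM projects ORDER BY budget DESC LIMIT 3

Execution result:
name | budget
Project Kappa | 195545
Project Eta | 192858
Project Beta | 157007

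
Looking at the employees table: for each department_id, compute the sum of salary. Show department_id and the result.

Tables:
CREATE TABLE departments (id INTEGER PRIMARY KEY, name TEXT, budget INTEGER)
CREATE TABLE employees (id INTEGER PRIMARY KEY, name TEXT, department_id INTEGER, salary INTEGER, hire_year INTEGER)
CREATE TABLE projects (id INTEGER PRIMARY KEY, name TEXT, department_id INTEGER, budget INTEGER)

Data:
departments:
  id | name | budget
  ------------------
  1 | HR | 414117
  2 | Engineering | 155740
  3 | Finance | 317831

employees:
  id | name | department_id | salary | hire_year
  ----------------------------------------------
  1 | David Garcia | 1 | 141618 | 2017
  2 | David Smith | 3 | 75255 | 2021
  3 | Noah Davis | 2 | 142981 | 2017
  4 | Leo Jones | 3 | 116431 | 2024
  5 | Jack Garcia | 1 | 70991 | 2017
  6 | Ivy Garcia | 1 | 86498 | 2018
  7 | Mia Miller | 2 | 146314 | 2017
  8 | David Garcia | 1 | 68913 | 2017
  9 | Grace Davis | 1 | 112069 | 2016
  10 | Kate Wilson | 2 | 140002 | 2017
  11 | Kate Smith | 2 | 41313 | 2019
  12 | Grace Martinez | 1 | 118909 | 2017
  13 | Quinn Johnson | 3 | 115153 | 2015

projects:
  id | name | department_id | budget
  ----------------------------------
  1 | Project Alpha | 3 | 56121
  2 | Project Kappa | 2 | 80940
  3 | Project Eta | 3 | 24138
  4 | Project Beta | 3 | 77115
SELECT department_id, SUM(salary) AS sum_salary FROM employees GROUP BY department_id

Execution result:
department_id | sum_salary
1 | 598998
2 | 470610
3 | 306839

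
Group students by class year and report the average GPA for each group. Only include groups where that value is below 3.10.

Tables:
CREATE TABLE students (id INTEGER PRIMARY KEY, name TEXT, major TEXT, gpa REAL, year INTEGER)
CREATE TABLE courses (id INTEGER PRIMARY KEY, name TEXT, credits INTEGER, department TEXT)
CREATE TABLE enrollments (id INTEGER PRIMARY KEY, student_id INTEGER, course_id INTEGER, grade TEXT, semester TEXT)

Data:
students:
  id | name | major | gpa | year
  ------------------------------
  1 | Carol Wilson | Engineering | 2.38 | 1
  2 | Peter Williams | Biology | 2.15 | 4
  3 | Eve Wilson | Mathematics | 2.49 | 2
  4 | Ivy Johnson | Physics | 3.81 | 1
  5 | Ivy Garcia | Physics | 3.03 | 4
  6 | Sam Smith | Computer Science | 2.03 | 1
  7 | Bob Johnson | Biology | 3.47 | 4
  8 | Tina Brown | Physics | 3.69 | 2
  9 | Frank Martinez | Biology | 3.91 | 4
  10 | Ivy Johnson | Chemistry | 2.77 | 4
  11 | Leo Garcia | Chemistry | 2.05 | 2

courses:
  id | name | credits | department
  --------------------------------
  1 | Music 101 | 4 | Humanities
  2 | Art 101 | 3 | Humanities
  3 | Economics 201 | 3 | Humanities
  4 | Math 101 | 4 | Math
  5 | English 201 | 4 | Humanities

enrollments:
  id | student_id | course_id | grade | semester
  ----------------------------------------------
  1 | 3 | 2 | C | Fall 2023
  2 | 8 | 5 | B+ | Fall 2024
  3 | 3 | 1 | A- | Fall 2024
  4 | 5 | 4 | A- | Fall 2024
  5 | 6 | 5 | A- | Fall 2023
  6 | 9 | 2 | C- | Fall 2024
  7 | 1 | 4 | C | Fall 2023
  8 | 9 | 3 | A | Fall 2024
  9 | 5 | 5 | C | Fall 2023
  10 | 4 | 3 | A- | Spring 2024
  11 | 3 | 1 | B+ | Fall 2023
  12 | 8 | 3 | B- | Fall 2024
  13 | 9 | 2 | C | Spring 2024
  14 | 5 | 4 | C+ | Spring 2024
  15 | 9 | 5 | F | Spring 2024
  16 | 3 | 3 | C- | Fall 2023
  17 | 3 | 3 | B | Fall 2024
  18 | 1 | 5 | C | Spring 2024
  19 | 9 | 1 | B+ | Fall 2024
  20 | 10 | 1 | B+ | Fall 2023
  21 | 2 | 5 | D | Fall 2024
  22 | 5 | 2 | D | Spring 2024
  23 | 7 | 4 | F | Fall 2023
SELECT year, AVG(gpa) AS avg_gpa FROM students GROUP BY year HAVING AVG(gpa) < 3.1

Execution result:
year | avg_gpa
1 | 2.74
2 | 2.74
4 | 3.07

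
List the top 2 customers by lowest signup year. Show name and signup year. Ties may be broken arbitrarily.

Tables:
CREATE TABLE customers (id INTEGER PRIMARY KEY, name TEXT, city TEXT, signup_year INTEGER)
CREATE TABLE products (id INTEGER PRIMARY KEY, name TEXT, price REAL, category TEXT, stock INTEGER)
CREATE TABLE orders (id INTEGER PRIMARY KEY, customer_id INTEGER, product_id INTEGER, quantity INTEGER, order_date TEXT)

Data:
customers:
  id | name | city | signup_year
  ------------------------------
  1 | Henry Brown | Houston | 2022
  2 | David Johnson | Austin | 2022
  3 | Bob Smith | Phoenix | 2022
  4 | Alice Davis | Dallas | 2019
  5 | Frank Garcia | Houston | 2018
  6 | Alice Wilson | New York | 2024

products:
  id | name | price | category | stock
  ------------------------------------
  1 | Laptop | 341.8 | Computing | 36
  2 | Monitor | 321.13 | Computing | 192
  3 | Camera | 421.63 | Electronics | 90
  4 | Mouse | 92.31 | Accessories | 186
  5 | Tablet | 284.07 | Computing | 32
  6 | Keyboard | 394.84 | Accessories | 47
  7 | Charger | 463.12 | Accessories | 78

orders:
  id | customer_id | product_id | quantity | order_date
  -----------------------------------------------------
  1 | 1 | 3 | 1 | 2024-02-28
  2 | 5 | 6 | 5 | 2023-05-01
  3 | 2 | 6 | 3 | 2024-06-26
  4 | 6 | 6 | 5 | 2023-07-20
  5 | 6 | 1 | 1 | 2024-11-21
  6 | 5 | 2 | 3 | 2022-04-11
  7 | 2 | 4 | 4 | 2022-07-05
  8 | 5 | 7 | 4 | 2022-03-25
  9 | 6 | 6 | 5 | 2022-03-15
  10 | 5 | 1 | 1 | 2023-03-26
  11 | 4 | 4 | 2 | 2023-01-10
SELECT name, signup_year FROM customers ORDER BY signup_year ASC LIMIT 2

Execution result:
name | signup_year
Frank Garcia | 2018
Alice Davis | 2019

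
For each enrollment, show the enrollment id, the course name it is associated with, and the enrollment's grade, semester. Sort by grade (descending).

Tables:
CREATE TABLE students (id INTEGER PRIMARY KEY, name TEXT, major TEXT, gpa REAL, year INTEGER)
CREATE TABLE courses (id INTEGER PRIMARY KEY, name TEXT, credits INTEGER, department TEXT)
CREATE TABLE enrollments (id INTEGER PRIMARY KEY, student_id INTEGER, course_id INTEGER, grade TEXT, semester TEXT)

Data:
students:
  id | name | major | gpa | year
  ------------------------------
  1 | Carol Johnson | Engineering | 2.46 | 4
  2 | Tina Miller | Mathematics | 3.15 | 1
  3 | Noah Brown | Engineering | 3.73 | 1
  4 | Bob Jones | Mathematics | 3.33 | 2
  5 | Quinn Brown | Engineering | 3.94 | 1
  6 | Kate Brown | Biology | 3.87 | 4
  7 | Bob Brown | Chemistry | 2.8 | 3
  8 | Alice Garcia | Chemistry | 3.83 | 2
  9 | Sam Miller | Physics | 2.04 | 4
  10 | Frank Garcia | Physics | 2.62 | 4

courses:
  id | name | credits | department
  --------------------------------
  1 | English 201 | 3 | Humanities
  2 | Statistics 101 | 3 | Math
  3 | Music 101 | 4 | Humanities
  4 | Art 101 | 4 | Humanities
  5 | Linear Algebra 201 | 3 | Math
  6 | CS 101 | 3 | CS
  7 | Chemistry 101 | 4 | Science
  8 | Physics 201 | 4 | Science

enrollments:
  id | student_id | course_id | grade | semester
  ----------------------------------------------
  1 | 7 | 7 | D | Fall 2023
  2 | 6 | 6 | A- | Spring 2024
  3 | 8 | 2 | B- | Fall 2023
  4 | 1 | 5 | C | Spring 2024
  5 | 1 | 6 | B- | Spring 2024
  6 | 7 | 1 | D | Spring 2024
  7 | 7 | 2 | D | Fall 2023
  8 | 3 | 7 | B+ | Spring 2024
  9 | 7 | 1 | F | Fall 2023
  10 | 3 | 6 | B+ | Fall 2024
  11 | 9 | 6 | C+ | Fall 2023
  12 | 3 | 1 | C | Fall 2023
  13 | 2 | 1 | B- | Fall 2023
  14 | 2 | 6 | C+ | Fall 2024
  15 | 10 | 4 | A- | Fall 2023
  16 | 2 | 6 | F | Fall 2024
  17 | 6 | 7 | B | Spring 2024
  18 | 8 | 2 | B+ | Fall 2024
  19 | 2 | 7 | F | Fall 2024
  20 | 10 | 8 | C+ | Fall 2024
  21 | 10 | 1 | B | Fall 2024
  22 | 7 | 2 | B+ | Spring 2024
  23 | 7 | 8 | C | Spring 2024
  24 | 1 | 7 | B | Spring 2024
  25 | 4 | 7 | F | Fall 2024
SELECT c.id, p.name AS course, c.grade, c.semester FROM enrollments c JOIN courses p ON c.course_id = p.id ORDER BY c.grade DESC

Execution result:
id | course | grade | semester
9 | English 201 | F | Fall 2023
16 | CS 101 | F | Fall 2024
19 | Chemistry 101 | F | Fall 2024
25 | Chemistry 101 | F | Fall 2024
1 | Chemistry 101 | D | Fall 2023
6 | English 201 | D | Spring 2024
7 | Statistics 101 | D | Fall 2023
11 | CS 101 | C+ | Fall 2023
14 | CS 101 | C+ | Fall 2024
20 | Physics 201 | C+ | Fall 2024
4 | Linear Algebra 201 | C | Spring 2024
12 | English 201 | C | Fall 2023
23 | Physics 201 | C | Spring 2024
3 | Statistics 101 | B- | Fall 2023
5 | CS 101 | B- | Spring 2024
13 | English 201 | B- | Fall 2023
8 | Chemistry 101 | B+ | Spring 2024
10 | CS 101 | B+ | Fall 2024
18 | Statistics 101 | B+ | Fall 2024
22 | Statistics 101 | B+ | Spring 2024
17 | Chemistry 101 | B | Spring 2024
21 | English 201 | B | Fall 2024
24 | Chemistry 101 | B | Spring 2024
2 | CS 101 | A- | Spring 2024
15 | Art 101 | A- | Fall 2023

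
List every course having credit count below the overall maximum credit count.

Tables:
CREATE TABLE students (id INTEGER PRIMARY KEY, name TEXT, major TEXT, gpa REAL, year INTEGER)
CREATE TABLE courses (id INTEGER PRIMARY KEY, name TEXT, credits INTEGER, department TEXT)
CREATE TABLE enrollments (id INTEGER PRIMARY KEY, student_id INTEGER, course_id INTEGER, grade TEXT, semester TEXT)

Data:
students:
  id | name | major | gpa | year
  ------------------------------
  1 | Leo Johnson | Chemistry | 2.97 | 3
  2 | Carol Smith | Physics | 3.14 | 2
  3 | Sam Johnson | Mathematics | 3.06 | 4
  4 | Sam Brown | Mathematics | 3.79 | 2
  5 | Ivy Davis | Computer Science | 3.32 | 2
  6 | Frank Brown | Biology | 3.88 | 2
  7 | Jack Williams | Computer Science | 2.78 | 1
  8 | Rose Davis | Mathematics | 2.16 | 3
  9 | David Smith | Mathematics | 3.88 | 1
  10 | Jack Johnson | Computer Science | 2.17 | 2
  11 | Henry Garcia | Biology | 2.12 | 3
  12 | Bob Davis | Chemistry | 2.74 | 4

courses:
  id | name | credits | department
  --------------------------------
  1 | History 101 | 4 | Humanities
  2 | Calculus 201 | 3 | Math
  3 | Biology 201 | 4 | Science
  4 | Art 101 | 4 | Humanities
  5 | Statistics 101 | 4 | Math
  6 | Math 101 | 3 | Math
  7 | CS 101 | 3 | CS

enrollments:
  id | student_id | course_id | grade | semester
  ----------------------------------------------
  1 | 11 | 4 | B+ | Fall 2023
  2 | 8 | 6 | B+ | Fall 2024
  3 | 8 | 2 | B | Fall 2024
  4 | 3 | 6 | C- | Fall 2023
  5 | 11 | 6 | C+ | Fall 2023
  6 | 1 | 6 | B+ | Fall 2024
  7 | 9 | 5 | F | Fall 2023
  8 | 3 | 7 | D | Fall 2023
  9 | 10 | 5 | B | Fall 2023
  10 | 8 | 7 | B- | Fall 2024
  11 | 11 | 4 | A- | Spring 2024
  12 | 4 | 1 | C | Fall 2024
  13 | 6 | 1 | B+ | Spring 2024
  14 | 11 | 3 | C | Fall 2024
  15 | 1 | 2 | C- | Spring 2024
SELECT name, credits FROM courses WHERE credits < (SELECT MAX(credits) FROM courses)

Execution result:
name | credits
Calculus 201 | 3
Math 101 | 3
CS 101 | 3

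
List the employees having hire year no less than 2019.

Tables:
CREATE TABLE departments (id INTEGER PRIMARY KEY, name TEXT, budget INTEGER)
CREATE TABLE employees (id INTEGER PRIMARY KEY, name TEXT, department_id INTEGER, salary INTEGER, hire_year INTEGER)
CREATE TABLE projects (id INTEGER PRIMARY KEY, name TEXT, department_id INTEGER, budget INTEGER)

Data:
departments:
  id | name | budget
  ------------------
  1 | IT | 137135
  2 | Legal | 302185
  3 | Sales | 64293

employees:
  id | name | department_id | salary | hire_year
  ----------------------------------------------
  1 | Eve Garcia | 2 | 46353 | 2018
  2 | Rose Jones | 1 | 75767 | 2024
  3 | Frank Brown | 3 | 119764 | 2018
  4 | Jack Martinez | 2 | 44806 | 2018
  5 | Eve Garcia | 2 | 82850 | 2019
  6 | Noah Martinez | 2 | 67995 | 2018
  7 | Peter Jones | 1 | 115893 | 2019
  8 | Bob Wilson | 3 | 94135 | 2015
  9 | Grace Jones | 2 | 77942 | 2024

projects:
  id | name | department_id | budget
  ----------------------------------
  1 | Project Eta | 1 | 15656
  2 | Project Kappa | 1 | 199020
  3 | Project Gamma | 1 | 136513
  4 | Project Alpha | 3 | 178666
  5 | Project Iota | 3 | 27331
SELECT name, hire_year FROM employees WHERE hire_year >= 2019

Execution result:
name | hire_year
Rose Jones | 2024
Eve Garcia | 2019
Peter Jones | 2019
Grace Jones | 2024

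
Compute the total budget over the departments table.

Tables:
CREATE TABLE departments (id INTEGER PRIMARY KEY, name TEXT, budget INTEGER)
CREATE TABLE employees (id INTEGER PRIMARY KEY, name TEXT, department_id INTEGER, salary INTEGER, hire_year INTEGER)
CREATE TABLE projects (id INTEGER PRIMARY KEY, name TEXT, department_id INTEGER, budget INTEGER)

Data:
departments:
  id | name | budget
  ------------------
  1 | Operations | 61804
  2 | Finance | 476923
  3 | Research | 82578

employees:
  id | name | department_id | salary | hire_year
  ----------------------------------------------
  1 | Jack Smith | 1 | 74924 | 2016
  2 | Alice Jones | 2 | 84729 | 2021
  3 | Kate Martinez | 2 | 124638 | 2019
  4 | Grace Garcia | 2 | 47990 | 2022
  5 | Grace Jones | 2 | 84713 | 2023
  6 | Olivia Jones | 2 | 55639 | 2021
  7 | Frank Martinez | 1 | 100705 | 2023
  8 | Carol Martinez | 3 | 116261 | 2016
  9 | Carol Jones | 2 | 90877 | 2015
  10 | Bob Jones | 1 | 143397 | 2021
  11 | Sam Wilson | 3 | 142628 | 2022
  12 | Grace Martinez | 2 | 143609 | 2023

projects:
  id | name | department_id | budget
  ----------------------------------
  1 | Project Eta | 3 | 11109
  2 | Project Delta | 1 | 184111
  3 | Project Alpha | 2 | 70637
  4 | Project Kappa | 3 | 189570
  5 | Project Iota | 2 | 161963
SELECT SUM(budget) FROM departments

Execution result:
621305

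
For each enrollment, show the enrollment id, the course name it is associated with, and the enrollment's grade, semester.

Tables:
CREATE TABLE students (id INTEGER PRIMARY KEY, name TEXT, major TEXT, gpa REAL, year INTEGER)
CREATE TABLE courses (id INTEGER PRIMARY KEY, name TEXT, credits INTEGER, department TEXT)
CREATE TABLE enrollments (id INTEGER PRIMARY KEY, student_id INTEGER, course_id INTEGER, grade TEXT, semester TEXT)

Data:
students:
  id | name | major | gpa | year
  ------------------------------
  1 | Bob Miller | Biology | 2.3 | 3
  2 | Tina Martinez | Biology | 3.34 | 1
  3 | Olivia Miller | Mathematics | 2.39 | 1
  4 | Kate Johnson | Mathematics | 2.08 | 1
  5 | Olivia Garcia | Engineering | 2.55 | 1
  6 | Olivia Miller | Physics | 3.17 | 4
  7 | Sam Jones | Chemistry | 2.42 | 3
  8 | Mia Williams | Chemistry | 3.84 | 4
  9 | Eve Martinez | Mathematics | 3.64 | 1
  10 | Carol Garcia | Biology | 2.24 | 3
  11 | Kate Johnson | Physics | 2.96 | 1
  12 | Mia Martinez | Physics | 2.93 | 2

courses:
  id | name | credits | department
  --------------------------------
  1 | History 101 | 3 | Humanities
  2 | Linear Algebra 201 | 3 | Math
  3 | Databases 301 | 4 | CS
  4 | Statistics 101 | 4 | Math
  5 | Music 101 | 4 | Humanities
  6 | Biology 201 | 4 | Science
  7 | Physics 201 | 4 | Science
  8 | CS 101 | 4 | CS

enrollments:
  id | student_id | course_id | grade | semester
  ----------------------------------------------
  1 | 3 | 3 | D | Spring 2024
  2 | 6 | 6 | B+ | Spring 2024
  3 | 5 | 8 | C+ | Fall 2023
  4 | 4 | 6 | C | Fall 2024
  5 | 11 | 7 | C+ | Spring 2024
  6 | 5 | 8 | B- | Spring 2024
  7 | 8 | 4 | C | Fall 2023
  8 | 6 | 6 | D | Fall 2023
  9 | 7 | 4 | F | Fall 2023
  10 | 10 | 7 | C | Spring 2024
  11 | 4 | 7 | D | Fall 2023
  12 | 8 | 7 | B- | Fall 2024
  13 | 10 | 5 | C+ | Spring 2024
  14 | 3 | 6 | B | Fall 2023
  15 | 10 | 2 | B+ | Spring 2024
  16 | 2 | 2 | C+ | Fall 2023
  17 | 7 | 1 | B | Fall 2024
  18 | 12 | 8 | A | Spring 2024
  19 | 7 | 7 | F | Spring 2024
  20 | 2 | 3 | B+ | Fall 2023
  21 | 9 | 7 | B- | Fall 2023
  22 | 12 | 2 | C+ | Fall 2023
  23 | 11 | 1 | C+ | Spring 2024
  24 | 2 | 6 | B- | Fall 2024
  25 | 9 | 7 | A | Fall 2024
SELECT c.id, p.name AS course, c.grade, c.semester FROM enrollments c JOIN courses p ON c.course_id = p.id

Execution result:
id | course | grade | semester
1 | Databases 301 | D | Spring 2024
2 | Biology 201 | B+ | Spring 2024
3 | CS 101 | C+ | Fall 2023
4 | Biology 201 | C | Fall 2024
5 | Physics 201 | C+ | Spring 2024
6 | CS 101 | B- | Spring 2024
7 | Statistics 101 | C | Fall 2023
8 | Biology 201 | D | Fall 2023
9 | Statistics 101 | F | Fall 2023
10 | Physics 201 | C | Spring 2024
11 | Physics 201 | D | Fall 2023
12 | Physics 201 | B- | Fall 2024
13 | Music 101 | C+ | Spring 2024
14 | Biology 201 | B | Fall 2023
15 | Linear Algebra 201 | B+ | Spring 2024
16 | Linear Algebra 201 | C+ | Fall 2023
17 | History 101 | B | Fall 2024
18 | CS 101 | A | Spring 2024
19 | Physics 201 | F | Spring 2024
20 | Databases 301 | B+ | Fall 2023
21 | Physics 201 | B- | Fall 2023
22 | Linear Algebra 201 | C+ | Fall 2023
23 | History 101 | C+ | Spring 2024
24 | Biology 201 | B- | Fall 2024
25 | Physics 201 | A | Fall 2024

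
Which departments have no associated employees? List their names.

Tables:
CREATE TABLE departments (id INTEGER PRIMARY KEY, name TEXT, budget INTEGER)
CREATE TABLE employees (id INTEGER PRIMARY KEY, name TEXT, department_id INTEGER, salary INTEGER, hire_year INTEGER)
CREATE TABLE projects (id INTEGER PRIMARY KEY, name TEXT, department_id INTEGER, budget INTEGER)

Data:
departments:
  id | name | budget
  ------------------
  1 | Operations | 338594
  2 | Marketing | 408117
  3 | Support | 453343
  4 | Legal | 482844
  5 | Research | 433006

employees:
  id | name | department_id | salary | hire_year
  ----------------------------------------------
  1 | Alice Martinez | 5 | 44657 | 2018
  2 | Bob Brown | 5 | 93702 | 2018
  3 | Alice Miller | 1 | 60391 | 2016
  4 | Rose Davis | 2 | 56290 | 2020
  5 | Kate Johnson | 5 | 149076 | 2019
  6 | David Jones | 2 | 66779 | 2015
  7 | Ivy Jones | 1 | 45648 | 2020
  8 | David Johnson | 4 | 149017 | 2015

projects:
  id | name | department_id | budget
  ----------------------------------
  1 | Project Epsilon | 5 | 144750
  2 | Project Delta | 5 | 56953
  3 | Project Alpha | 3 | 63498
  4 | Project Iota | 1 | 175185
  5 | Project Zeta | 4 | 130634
SELECT p.name FROM departments p LEFT JOIN employees c ON c.department_id = p.id WHERE c.id IS NULL

Execution result:
Support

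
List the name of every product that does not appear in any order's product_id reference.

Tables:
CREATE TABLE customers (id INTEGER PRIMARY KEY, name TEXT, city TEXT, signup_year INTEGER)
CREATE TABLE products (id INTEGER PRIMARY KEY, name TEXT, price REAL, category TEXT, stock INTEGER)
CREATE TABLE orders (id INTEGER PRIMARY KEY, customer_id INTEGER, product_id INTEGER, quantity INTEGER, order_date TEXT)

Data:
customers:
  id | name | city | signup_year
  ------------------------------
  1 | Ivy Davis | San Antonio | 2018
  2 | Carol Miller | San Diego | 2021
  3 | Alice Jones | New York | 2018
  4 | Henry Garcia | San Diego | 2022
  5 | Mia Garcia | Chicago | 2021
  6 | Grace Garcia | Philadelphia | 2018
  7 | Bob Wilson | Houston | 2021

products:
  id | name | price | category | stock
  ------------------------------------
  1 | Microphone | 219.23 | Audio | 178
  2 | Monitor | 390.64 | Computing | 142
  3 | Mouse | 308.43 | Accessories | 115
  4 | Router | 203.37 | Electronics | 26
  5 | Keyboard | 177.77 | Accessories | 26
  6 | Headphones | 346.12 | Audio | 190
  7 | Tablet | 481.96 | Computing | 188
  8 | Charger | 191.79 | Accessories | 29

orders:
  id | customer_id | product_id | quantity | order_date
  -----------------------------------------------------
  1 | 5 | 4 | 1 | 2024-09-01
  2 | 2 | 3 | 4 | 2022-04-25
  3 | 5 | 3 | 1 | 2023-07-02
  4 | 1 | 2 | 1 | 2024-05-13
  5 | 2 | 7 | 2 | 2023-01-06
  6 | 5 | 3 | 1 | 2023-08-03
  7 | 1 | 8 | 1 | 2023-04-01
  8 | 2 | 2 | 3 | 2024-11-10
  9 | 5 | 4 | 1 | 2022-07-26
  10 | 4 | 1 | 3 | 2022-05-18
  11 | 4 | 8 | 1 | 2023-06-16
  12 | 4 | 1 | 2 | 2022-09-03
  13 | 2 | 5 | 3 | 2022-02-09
SELECT p.name FROM products p LEFT JOIN orders c ON c.product_id = p.id WHERE c.id IS NULL

Execution result:
Headphones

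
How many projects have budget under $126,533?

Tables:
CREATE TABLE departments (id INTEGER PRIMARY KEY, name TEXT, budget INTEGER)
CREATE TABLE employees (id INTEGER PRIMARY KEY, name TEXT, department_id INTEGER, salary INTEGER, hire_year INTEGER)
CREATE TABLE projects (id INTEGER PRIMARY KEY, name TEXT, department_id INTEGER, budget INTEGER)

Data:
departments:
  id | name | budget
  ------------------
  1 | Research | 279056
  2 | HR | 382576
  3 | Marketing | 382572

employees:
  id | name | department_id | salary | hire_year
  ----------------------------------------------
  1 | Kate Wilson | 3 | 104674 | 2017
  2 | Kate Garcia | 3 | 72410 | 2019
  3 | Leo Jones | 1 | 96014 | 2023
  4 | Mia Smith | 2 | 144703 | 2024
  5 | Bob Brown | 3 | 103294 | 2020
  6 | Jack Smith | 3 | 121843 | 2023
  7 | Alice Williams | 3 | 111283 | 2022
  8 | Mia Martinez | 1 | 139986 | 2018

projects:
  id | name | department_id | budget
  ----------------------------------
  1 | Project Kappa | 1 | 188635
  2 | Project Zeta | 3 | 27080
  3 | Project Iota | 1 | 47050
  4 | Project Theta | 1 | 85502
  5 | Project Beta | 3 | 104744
SELECT COUNT(*) FROM projects WHERE budget < 126533

Execution result:
4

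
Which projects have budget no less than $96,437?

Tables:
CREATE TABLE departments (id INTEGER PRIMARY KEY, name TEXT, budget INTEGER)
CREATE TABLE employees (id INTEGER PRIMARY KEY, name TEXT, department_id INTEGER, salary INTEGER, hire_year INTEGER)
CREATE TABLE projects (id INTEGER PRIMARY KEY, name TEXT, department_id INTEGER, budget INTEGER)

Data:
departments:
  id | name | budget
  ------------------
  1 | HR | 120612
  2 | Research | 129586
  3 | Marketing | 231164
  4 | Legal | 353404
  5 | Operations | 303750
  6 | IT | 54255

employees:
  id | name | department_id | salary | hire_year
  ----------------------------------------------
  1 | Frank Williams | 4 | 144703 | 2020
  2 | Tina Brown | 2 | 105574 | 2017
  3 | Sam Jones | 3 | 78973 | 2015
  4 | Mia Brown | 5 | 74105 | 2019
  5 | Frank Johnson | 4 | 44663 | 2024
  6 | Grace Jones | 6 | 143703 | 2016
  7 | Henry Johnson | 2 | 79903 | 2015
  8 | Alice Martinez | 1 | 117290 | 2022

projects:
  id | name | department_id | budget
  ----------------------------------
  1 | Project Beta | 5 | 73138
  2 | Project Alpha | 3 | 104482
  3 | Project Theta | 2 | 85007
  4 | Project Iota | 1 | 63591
SELECT name, budget FROM projects WHERE budget >= 96437

Execution result:
name | budget
Project Alpha | 104482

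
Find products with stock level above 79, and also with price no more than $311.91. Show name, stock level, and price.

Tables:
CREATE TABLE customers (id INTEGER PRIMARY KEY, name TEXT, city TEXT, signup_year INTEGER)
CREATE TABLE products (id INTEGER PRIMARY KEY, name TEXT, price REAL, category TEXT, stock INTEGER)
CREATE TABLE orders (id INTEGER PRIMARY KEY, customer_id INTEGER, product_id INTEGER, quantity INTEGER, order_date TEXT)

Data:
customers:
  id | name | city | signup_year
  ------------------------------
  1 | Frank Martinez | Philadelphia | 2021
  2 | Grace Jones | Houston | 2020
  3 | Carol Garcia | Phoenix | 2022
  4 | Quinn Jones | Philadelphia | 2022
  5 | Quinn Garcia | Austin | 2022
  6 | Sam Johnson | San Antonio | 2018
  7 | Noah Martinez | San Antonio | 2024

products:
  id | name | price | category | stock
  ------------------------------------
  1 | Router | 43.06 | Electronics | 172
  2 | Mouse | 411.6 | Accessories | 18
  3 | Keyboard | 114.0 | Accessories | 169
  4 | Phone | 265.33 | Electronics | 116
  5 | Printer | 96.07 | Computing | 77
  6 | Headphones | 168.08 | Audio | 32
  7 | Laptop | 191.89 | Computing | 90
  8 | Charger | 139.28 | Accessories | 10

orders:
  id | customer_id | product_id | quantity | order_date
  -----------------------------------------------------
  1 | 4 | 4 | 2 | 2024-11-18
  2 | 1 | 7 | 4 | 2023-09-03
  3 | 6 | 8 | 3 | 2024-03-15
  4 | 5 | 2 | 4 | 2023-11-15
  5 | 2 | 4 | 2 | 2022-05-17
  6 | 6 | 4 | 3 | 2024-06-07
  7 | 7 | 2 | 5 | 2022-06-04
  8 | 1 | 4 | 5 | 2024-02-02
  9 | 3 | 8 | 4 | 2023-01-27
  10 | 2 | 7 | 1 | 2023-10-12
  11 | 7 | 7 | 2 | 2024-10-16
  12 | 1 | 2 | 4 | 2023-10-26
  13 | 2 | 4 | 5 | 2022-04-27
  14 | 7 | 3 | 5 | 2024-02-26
SELECT name, stock, price FROM products WHERE stock > 79 AND price <= 311.91

Execution result:
name | stock | price
Router | 172 | 43.06
Keyboard | 169 | 114.00
Phone | 116 | 265.33
Laptop | 90 | 191.89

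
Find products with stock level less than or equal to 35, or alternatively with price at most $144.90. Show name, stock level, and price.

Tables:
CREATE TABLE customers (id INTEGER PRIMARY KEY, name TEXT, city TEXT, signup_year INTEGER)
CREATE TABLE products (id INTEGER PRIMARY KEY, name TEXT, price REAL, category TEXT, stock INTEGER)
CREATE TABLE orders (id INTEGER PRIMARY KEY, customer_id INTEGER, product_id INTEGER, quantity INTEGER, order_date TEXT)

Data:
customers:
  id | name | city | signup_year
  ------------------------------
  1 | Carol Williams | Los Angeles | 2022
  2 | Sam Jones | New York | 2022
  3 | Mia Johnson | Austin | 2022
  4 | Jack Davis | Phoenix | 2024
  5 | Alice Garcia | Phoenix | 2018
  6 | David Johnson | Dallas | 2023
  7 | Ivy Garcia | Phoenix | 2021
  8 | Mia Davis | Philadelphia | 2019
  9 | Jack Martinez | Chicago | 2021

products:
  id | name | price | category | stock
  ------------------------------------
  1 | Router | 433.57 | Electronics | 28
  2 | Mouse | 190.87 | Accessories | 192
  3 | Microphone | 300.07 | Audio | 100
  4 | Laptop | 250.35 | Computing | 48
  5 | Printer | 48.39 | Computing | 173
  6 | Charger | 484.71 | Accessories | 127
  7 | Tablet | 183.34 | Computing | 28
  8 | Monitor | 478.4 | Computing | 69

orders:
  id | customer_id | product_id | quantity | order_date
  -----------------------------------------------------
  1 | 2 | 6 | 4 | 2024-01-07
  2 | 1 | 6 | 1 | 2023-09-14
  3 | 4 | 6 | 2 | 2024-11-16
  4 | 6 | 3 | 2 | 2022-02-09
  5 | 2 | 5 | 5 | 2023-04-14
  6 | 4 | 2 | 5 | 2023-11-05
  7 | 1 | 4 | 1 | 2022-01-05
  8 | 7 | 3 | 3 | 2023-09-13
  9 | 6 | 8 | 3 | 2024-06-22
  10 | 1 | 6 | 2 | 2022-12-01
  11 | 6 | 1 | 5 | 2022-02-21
SELECT name, stock, price FROM products WHERE stock <= 35 OR price <= 144.9

Execution result:
name | stock | price
Router | 28 | 433.57
Printer | 173 | 48.39
Tablet | 28 | 183.34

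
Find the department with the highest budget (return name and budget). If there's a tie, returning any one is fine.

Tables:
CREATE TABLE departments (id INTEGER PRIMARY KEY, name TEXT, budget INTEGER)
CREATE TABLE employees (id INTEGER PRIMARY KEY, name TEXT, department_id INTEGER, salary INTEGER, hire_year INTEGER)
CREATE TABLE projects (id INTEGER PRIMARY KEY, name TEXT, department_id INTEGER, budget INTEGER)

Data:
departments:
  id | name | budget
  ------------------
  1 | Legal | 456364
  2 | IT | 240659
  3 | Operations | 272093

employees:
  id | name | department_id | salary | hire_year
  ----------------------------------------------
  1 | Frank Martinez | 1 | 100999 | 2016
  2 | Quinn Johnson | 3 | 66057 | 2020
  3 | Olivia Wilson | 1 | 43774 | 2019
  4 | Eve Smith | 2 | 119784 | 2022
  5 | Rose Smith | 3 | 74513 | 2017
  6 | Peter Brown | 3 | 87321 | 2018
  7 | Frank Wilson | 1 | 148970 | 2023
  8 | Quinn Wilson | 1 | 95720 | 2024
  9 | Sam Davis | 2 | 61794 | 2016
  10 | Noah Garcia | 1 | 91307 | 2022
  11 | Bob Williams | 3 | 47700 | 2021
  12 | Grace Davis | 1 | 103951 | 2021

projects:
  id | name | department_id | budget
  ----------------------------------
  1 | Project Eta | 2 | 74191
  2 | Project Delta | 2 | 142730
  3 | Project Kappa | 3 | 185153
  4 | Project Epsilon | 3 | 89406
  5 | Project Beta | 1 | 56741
SELECT name, budget FROM departments ORDER BY budget DESC LIMIT 1

Execution result:
name | budget
Legal | 456364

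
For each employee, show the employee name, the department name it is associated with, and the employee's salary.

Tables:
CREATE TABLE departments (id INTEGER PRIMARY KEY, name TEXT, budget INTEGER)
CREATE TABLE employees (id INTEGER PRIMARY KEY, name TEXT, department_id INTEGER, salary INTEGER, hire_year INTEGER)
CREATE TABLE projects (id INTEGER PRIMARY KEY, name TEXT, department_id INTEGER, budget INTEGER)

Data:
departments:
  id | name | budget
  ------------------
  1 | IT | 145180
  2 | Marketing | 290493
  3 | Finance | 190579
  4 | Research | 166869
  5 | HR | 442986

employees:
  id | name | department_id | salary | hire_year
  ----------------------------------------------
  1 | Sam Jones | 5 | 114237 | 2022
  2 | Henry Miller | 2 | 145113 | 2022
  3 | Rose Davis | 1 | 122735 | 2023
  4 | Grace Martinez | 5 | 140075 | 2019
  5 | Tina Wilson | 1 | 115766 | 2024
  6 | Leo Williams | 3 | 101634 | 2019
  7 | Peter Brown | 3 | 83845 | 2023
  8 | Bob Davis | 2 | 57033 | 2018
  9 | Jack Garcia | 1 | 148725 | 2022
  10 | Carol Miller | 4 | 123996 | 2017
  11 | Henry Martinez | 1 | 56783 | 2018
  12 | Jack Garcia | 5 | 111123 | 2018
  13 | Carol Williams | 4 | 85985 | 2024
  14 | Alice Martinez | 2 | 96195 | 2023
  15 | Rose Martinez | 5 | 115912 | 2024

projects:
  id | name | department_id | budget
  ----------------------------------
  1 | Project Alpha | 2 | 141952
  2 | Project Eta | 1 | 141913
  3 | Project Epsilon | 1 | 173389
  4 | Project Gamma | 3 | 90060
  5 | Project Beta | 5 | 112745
SELECT c.name, p.name AS department, c.salary FROM employees c JOIN departments p ON c.department_id = p.id

Execution result:
name | department | salary
Sam Jones | HR | 114237
Henry Miller | Marketing | 145113
Rose Davis | IT | 122735
Grace Martinez | HR | 140075
Tina Wilson | IT | 115766
Leo Williams | Finance | 101634
Peter Brown | Finance | 83845
Bob Davis | Marketing | 57033
Jack Garcia | IT | 148725
Carol Miller | Research | 123996
Henry Martinez | IT | 56783
Jack Garcia | HR | 111123
Carol Williams | Research | 85985
Alice Martinez | Marketing | 96195
Rose Martinez | HR | 115912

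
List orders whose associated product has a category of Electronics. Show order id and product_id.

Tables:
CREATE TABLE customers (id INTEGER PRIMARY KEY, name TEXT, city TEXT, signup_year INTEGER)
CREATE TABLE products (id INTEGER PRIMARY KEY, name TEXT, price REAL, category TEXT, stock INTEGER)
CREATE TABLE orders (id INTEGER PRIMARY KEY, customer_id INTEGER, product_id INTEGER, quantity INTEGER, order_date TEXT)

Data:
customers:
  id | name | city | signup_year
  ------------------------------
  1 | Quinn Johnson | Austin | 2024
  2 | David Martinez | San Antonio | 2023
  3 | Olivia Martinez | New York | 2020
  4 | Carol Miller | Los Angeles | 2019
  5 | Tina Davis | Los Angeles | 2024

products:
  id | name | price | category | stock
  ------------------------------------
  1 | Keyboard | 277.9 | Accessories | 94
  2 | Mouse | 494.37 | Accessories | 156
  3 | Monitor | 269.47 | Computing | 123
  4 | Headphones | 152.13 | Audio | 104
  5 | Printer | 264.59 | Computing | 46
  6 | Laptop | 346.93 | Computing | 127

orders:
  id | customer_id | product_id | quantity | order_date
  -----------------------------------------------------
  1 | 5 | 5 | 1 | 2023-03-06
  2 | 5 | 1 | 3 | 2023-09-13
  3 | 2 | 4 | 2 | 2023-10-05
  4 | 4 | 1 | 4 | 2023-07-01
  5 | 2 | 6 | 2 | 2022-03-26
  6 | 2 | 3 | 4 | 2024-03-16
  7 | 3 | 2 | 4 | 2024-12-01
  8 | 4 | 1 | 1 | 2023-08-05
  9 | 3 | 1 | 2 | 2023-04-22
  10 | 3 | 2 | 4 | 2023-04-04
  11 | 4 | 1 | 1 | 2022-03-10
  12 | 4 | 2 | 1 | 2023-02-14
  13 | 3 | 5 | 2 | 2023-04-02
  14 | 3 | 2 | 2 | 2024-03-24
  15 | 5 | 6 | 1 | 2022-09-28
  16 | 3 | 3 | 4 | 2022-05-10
SELECT id, product_id FROM orders WHERE product_id IN (SELECT id FROM products WHERE category = 'Electronics')

Execution result:
(no rows)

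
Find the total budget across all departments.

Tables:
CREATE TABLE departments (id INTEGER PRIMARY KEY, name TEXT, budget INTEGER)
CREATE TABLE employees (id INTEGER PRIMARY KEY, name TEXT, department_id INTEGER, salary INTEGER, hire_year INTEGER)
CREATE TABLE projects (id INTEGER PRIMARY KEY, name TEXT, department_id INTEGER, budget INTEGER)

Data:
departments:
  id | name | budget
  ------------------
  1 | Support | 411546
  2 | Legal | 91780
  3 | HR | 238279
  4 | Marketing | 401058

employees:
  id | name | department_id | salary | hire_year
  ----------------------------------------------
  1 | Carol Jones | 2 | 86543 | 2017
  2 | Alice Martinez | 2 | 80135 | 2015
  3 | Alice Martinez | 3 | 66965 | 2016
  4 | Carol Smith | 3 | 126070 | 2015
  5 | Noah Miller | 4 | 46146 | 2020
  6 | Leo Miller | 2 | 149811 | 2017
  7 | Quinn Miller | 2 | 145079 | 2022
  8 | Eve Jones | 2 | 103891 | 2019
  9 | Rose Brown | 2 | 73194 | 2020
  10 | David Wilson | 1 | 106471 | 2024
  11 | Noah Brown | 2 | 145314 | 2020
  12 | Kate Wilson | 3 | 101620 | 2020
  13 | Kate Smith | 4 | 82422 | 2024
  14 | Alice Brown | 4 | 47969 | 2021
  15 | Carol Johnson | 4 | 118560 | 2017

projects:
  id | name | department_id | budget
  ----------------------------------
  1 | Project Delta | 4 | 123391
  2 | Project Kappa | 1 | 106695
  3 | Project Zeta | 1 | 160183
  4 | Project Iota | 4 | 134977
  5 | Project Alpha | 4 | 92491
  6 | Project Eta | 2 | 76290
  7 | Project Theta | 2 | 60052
SELECT SUM(budget) FROM departments

Execution result:
1142663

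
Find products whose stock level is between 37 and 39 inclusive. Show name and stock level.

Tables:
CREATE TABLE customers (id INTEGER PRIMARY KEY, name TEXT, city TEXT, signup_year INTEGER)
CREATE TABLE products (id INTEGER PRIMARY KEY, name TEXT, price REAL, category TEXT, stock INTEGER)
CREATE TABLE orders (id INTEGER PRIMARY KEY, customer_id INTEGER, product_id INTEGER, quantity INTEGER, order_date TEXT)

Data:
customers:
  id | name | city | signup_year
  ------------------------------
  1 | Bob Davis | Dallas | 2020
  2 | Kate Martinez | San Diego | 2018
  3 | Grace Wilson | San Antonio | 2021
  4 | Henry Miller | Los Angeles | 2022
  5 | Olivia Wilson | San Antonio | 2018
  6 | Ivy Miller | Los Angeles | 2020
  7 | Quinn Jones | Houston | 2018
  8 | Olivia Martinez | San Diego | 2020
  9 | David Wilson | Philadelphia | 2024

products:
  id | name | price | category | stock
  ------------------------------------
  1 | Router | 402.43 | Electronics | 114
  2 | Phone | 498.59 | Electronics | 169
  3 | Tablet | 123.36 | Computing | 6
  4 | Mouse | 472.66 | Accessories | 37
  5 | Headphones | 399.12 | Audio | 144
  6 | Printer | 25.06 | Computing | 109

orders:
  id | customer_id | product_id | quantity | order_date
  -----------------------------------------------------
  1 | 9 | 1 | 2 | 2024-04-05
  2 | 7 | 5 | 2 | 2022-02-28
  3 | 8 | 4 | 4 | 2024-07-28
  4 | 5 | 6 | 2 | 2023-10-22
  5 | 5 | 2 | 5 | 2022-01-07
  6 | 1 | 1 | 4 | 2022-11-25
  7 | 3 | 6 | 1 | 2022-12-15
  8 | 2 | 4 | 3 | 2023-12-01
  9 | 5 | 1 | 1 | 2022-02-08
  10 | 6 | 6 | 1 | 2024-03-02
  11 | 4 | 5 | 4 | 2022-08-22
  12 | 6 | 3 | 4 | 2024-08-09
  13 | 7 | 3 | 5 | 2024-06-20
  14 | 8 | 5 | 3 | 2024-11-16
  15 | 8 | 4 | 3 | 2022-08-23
SELECT name, stock FROM products WHERE stock BETWEEN 37 AND 39

Execution result:
name | stock
Mouse | 37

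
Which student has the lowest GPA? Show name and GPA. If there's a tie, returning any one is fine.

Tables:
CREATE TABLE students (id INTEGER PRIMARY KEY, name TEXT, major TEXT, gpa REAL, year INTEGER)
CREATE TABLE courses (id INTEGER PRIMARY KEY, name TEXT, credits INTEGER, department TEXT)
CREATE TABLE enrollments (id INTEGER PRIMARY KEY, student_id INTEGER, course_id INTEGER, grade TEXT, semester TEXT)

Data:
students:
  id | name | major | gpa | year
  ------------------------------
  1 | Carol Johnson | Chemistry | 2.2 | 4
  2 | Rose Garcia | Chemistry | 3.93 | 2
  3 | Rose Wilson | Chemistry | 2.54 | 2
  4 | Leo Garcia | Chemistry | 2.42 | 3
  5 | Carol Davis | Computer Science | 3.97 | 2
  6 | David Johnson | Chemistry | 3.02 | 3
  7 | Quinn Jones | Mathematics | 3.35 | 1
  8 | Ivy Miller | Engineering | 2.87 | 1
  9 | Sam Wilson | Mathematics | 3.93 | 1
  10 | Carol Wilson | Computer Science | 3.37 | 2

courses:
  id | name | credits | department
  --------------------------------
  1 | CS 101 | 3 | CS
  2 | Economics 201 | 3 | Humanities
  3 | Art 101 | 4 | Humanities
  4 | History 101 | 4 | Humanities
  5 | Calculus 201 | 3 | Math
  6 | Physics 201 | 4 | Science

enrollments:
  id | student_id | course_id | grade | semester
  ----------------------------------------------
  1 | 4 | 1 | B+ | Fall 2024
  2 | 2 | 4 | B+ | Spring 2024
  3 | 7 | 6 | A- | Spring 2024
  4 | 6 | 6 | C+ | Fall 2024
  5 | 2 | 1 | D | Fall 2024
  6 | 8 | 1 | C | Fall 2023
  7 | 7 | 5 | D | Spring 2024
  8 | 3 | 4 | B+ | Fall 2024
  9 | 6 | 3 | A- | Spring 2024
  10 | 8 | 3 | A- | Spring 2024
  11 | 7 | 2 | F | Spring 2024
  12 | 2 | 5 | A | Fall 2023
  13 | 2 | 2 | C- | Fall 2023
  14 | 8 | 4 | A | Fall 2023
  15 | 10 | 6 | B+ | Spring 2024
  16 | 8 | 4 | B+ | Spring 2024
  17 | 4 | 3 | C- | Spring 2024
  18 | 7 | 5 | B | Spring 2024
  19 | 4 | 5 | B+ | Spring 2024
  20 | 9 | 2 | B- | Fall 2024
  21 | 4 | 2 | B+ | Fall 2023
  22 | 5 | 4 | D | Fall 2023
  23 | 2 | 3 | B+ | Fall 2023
SELECT name, gpa FROM students ORDER BY gpa ASC LIMIT 1

Execution result:
name | gpa
Carol Johnson | 2.20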